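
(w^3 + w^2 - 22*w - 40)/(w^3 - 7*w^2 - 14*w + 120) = (w + 2)/(w - 6)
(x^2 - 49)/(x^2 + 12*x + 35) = (x - 7)/(x + 5)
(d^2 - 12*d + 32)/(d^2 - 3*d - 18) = (-d^2 + 12*d - 32)/(-d^2 + 3*d + 18)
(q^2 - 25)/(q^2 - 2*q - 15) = (q + 5)/(q + 3)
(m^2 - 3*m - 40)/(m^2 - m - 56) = (m + 5)/(m + 7)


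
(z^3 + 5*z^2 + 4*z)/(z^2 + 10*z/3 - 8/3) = 3*z*(z + 1)/(3*z - 2)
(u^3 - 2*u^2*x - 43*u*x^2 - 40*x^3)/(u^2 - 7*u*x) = (u^3 - 2*u^2*x - 43*u*x^2 - 40*x^3)/(u*(u - 7*x))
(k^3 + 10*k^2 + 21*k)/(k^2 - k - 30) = k*(k^2 + 10*k + 21)/(k^2 - k - 30)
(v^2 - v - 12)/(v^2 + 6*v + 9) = (v - 4)/(v + 3)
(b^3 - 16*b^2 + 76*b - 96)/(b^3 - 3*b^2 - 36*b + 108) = (b^2 - 10*b + 16)/(b^2 + 3*b - 18)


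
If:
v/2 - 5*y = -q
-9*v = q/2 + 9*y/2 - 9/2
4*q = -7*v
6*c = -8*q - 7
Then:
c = 1/3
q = -9/8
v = 9/14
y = -9/56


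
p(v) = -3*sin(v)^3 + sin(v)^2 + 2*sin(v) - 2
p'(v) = -9*sin(v)^2*cos(v) + 2*sin(v)*cos(v) + 2*cos(v) = (-9*sin(v)^2 + 2*sin(v) + 2)*cos(v)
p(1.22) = -1.72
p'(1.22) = -1.39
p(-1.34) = -0.23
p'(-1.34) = -1.94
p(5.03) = -0.43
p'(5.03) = -2.51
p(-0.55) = -2.34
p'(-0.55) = -1.28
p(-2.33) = -1.78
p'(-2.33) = 2.88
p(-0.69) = -2.09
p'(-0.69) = -2.25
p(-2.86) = -2.41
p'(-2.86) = -0.72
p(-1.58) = -0.00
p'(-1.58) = 0.08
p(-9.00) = -2.44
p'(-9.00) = 0.32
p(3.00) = -1.71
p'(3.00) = -2.08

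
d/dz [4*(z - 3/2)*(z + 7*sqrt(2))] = 8*z - 6 + 28*sqrt(2)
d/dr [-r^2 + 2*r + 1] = 2 - 2*r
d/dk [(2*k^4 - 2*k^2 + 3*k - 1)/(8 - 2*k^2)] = (-4*k^5 + 32*k^3 + 3*k^2 - 18*k + 12)/(2*(k^4 - 8*k^2 + 16))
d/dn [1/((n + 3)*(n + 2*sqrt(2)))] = -(2*n + 2*sqrt(2) + 3)/((n + 3)^2*(n + 2*sqrt(2))^2)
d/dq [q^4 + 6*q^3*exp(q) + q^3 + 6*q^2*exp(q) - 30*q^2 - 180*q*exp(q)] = 6*q^3*exp(q) + 4*q^3 + 24*q^2*exp(q) + 3*q^2 - 168*q*exp(q) - 60*q - 180*exp(q)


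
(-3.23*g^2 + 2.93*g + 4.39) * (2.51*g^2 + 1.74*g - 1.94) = -8.1073*g^4 + 1.7341*g^3 + 22.3833*g^2 + 1.9544*g - 8.5166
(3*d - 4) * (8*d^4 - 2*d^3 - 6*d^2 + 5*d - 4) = 24*d^5 - 38*d^4 - 10*d^3 + 39*d^2 - 32*d + 16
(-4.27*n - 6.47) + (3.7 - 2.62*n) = -6.89*n - 2.77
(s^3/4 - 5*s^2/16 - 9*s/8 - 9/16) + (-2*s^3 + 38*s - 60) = -7*s^3/4 - 5*s^2/16 + 295*s/8 - 969/16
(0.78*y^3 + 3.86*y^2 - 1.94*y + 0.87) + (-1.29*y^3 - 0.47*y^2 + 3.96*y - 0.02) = -0.51*y^3 + 3.39*y^2 + 2.02*y + 0.85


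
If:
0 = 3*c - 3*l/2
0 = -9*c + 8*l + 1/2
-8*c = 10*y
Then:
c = -1/14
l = -1/7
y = 2/35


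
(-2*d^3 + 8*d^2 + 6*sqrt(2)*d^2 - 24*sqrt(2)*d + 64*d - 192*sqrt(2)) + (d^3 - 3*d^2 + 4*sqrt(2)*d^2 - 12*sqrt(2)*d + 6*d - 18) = -d^3 + 5*d^2 + 10*sqrt(2)*d^2 - 36*sqrt(2)*d + 70*d - 192*sqrt(2) - 18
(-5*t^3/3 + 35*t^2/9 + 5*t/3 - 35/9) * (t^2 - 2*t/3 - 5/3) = -5*t^5/3 + 5*t^4 + 50*t^3/27 - 310*t^2/27 - 5*t/27 + 175/27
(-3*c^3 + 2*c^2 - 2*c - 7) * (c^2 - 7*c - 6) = -3*c^5 + 23*c^4 + 2*c^3 - 5*c^2 + 61*c + 42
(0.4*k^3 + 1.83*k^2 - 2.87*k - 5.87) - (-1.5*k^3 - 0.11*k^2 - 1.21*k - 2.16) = 1.9*k^3 + 1.94*k^2 - 1.66*k - 3.71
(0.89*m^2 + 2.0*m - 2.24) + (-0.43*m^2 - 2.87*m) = 0.46*m^2 - 0.87*m - 2.24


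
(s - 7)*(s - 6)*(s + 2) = s^3 - 11*s^2 + 16*s + 84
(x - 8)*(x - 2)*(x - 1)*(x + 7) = x^4 - 4*x^3 - 51*x^2 + 166*x - 112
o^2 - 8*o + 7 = (o - 7)*(o - 1)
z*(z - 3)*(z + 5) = z^3 + 2*z^2 - 15*z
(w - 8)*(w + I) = w^2 - 8*w + I*w - 8*I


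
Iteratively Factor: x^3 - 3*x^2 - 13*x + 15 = (x + 3)*(x^2 - 6*x + 5) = (x - 1)*(x + 3)*(x - 5)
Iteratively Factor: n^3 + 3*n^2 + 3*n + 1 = (n + 1)*(n^2 + 2*n + 1) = (n + 1)^2*(n + 1)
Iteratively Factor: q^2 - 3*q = (q - 3)*(q)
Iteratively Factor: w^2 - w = (w - 1)*(w)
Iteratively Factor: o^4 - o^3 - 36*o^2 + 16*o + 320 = (o - 5)*(o^3 + 4*o^2 - 16*o - 64) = (o - 5)*(o + 4)*(o^2 - 16) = (o - 5)*(o + 4)^2*(o - 4)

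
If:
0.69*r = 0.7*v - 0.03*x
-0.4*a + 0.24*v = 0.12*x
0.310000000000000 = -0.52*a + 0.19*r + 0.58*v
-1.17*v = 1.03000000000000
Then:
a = -1.98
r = -1.10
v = -0.88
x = 4.84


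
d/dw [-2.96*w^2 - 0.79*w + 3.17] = -5.92*w - 0.79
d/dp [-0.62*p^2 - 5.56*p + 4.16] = -1.24*p - 5.56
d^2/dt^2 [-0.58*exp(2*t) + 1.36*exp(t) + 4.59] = (1.36 - 2.32*exp(t))*exp(t)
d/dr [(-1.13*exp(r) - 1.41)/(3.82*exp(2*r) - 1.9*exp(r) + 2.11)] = (4.3166*exp(2*r) + 10.7724*exp(r) - 5.0633)*exp(r)/(14.5924*exp(4*r) - 14.516*exp(3*r) + 19.7304*exp(2*r) - 8.018*exp(r) + 4.4521)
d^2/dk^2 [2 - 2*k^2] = -4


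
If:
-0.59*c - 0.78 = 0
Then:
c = -1.32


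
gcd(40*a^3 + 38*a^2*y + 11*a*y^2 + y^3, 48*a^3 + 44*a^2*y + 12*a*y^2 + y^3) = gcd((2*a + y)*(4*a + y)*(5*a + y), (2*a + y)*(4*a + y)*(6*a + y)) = 8*a^2 + 6*a*y + y^2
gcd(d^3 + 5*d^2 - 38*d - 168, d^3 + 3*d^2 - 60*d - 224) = d^2 + 11*d + 28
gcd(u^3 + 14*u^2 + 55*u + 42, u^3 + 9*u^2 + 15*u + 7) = u^2 + 8*u + 7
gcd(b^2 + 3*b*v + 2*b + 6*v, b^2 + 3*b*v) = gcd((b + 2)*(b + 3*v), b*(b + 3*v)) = b + 3*v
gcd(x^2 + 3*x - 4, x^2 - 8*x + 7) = x - 1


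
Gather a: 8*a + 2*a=10*a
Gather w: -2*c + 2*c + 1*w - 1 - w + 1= 0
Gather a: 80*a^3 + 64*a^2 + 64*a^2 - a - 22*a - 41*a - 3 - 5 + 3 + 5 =80*a^3 + 128*a^2 - 64*a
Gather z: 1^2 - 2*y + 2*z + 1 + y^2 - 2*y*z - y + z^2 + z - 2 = y^2 - 3*y + z^2 + z*(3 - 2*y)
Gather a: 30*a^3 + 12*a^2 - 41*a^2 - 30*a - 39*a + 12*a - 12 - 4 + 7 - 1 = 30*a^3 - 29*a^2 - 57*a - 10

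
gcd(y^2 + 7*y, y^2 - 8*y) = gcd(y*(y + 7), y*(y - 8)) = y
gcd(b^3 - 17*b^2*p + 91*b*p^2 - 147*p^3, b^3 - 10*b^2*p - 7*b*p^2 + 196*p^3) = b^2 - 14*b*p + 49*p^2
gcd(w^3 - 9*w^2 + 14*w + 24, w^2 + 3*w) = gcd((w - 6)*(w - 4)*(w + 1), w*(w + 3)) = 1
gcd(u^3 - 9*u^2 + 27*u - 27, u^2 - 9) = u - 3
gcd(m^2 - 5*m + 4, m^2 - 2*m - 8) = m - 4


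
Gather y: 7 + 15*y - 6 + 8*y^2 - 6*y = 8*y^2 + 9*y + 1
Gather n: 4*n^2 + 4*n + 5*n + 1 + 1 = 4*n^2 + 9*n + 2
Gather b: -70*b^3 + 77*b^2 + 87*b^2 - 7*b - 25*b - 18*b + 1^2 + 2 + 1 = -70*b^3 + 164*b^2 - 50*b + 4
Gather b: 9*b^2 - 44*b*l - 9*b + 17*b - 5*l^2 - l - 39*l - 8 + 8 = 9*b^2 + b*(8 - 44*l) - 5*l^2 - 40*l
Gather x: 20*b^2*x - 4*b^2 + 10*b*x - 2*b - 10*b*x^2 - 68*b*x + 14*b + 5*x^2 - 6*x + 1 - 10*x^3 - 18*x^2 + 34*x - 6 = -4*b^2 + 12*b - 10*x^3 + x^2*(-10*b - 13) + x*(20*b^2 - 58*b + 28) - 5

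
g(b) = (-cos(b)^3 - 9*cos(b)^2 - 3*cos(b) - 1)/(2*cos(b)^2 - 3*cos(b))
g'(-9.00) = 0.32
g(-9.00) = -1.13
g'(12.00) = 11.58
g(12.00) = 9.52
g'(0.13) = -4.76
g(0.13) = 13.68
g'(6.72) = -11.26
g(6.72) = 11.01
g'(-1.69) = -20.22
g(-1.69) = -2.00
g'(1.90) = 0.73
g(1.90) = -0.79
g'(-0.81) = 9.83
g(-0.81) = 6.87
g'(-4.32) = 0.04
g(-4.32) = -0.77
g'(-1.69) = -20.22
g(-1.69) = -2.00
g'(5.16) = 5.63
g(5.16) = 4.40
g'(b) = (4*sin(b)*cos(b) - 3*sin(b))*(-cos(b)^3 - 9*cos(b)^2 - 3*cos(b) - 1)/(2*cos(b)^2 - 3*cos(b))^2 + (3*sin(b)*cos(b)^2 + 18*sin(b)*cos(b) + 3*sin(b))/(2*cos(b)^2 - 3*cos(b)) = (2*cos(b)^4 - 6*cos(b)^3 - 33*cos(b)^2 - 4*cos(b) + 3)*sin(b)/((2*cos(b) - 3)^2*cos(b)^2)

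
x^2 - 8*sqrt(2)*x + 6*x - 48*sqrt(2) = (x + 6)*(x - 8*sqrt(2))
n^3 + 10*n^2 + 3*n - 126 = (n - 3)*(n + 6)*(n + 7)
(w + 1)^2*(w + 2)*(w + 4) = w^4 + 8*w^3 + 21*w^2 + 22*w + 8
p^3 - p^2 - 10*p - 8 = (p - 4)*(p + 1)*(p + 2)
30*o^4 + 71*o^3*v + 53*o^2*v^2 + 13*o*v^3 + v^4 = (o + v)^2*(5*o + v)*(6*o + v)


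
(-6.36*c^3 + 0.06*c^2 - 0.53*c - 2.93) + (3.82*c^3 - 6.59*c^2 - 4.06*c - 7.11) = -2.54*c^3 - 6.53*c^2 - 4.59*c - 10.04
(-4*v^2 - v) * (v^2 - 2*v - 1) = -4*v^4 + 7*v^3 + 6*v^2 + v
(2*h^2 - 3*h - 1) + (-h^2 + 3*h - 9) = h^2 - 10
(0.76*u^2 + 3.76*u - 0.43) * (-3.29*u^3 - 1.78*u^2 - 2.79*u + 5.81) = -2.5004*u^5 - 13.7232*u^4 - 7.3985*u^3 - 5.3094*u^2 + 23.0453*u - 2.4983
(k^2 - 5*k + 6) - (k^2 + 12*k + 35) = -17*k - 29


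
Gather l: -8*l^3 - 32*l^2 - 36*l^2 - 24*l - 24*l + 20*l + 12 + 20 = -8*l^3 - 68*l^2 - 28*l + 32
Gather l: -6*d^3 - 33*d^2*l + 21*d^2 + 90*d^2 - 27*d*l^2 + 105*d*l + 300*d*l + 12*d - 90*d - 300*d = -6*d^3 + 111*d^2 - 27*d*l^2 - 378*d + l*(-33*d^2 + 405*d)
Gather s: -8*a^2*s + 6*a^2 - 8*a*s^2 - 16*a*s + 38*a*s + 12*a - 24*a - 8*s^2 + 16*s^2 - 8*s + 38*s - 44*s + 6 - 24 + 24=6*a^2 - 12*a + s^2*(8 - 8*a) + s*(-8*a^2 + 22*a - 14) + 6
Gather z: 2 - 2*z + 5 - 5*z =7 - 7*z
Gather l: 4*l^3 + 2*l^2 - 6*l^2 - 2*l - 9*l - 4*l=4*l^3 - 4*l^2 - 15*l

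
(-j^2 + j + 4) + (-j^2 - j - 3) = 1 - 2*j^2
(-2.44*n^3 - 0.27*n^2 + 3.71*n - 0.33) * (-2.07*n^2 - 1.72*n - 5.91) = 5.0508*n^5 + 4.7557*n^4 + 7.2051*n^3 - 4.1024*n^2 - 21.3585*n + 1.9503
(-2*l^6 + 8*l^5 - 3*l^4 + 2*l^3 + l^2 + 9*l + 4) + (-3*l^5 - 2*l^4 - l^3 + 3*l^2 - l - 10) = -2*l^6 + 5*l^5 - 5*l^4 + l^3 + 4*l^2 + 8*l - 6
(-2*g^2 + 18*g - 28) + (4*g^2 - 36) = 2*g^2 + 18*g - 64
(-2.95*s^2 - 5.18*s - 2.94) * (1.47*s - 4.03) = -4.3365*s^3 + 4.2739*s^2 + 16.5536*s + 11.8482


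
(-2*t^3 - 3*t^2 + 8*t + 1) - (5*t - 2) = -2*t^3 - 3*t^2 + 3*t + 3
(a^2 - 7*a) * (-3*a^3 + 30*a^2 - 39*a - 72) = -3*a^5 + 51*a^4 - 249*a^3 + 201*a^2 + 504*a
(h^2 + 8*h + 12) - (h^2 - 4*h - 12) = 12*h + 24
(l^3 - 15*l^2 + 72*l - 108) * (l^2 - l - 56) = l^5 - 16*l^4 + 31*l^3 + 660*l^2 - 3924*l + 6048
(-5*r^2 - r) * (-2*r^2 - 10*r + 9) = 10*r^4 + 52*r^3 - 35*r^2 - 9*r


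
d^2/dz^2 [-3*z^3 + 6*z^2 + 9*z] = 12 - 18*z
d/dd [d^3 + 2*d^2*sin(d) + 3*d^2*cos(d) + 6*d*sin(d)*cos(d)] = -3*d^2*sin(d) + 2*d^2*cos(d) + 3*d^2 + 4*d*sin(d) + 6*d*cos(d) + 6*d*cos(2*d) + 3*sin(2*d)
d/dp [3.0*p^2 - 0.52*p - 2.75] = 6.0*p - 0.52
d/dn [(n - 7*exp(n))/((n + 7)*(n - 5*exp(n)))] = ((1 - 7*exp(n))*(n + 7)*(n - 5*exp(n)) + (-n + 7*exp(n))*(n - 5*exp(n)) + (n + 7)*(n - 7*exp(n))*(5*exp(n) - 1))/((n + 7)^2*(n - 5*exp(n))^2)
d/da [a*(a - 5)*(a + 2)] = 3*a^2 - 6*a - 10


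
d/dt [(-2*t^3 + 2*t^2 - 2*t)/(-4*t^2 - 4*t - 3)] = 2*(4*t^4 + 8*t^3 + t^2 - 6*t + 3)/(16*t^4 + 32*t^3 + 40*t^2 + 24*t + 9)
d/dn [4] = 0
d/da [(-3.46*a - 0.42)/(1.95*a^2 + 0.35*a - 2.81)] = (6.747*a^2 + 1.638*a + 9.8696)/(3.8025*a^4 + 1.365*a^3 - 10.8365*a^2 - 1.967*a + 7.8961)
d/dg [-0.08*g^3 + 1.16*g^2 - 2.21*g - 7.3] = -0.24*g^2 + 2.32*g - 2.21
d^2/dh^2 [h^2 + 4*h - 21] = 2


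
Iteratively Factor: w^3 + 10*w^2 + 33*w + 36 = (w + 3)*(w^2 + 7*w + 12) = (w + 3)*(w + 4)*(w + 3)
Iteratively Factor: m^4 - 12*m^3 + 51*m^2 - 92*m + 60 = (m - 2)*(m^3 - 10*m^2 + 31*m - 30) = (m - 3)*(m - 2)*(m^2 - 7*m + 10) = (m - 3)*(m - 2)^2*(m - 5)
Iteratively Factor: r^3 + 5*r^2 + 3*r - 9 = (r + 3)*(r^2 + 2*r - 3) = (r - 1)*(r + 3)*(r + 3)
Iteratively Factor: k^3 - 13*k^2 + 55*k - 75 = (k - 3)*(k^2 - 10*k + 25) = (k - 5)*(k - 3)*(k - 5)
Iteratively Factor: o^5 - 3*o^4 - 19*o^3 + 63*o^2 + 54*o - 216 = (o + 4)*(o^4 - 7*o^3 + 9*o^2 + 27*o - 54) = (o - 3)*(o + 4)*(o^3 - 4*o^2 - 3*o + 18) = (o - 3)*(o + 2)*(o + 4)*(o^2 - 6*o + 9) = (o - 3)^2*(o + 2)*(o + 4)*(o - 3)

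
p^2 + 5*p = p*(p + 5)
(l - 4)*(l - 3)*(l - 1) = l^3 - 8*l^2 + 19*l - 12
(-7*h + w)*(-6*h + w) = 42*h^2 - 13*h*w + w^2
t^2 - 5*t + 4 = (t - 4)*(t - 1)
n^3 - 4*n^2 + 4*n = n*(n - 2)^2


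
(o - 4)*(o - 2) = o^2 - 6*o + 8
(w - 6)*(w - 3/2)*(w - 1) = w^3 - 17*w^2/2 + 33*w/2 - 9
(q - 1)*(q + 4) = q^2 + 3*q - 4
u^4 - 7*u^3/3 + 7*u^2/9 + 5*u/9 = u*(u - 5/3)*(u - 1)*(u + 1/3)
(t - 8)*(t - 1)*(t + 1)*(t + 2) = t^4 - 6*t^3 - 17*t^2 + 6*t + 16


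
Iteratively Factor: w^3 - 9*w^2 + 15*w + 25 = (w + 1)*(w^2 - 10*w + 25) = (w - 5)*(w + 1)*(w - 5)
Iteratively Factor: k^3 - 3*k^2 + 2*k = (k - 1)*(k^2 - 2*k) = (k - 2)*(k - 1)*(k)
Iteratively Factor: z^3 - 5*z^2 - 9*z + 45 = (z + 3)*(z^2 - 8*z + 15) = (z - 3)*(z + 3)*(z - 5)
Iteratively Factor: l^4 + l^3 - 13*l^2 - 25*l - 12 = (l - 4)*(l^3 + 5*l^2 + 7*l + 3) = (l - 4)*(l + 1)*(l^2 + 4*l + 3) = (l - 4)*(l + 1)^2*(l + 3)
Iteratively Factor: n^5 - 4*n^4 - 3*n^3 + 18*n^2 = (n)*(n^4 - 4*n^3 - 3*n^2 + 18*n) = n^2*(n^3 - 4*n^2 - 3*n + 18) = n^2*(n + 2)*(n^2 - 6*n + 9) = n^2*(n - 3)*(n + 2)*(n - 3)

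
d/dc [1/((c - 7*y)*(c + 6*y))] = (-2*c + y)/(c^4 - 2*c^3*y - 83*c^2*y^2 + 84*c*y^3 + 1764*y^4)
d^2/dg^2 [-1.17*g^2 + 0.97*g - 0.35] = -2.34000000000000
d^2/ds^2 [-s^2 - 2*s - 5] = -2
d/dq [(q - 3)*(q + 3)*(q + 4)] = 3*q^2 + 8*q - 9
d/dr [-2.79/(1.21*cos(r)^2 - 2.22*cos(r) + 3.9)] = (6.1938 - 6.7518*cos(r))*sin(r)/(1.21*cos(r)^2 - 2.22*cos(r) + 3.9)^2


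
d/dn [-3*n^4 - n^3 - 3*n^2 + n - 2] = -12*n^3 - 3*n^2 - 6*n + 1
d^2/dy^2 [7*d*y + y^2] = 2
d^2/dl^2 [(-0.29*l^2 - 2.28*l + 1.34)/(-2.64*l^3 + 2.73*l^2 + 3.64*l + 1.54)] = (4.042368*l^6 + 95.344128*l^5 - 193.94496*l^4 + 243.070128*l^3 + 121.259376*l^2 - 170.095968*l - 48.42768)/(18.399744*l^9 - 57.081024*l^8 - 17.081064*l^7 + 104.859279*l^6 + 90.145692*l^5 - 54.153918*l^4 - 121.2652*l^3 - 80.636556*l^2 - 25.897872*l - 3.652264)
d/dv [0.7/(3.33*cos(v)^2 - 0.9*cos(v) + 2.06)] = (4.662*cos(v) - 0.63)*sin(v)/(3.33*cos(v)^2 - 0.9*cos(v) + 2.06)^2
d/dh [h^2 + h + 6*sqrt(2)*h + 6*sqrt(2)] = 2*h + 1 + 6*sqrt(2)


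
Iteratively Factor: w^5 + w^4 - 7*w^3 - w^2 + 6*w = (w + 1)*(w^4 - 7*w^2 + 6*w) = (w - 1)*(w + 1)*(w^3 + w^2 - 6*w) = w*(w - 1)*(w + 1)*(w^2 + w - 6) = w*(w - 2)*(w - 1)*(w + 1)*(w + 3)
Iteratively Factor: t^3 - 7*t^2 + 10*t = (t)*(t^2 - 7*t + 10) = t*(t - 5)*(t - 2)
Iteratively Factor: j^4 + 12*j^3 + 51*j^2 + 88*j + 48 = (j + 3)*(j^3 + 9*j^2 + 24*j + 16) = (j + 3)*(j + 4)*(j^2 + 5*j + 4) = (j + 3)*(j + 4)^2*(j + 1)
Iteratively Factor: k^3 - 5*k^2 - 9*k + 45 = (k + 3)*(k^2 - 8*k + 15) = (k - 5)*(k + 3)*(k - 3)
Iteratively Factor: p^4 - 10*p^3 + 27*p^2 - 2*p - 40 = (p - 5)*(p^3 - 5*p^2 + 2*p + 8) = (p - 5)*(p + 1)*(p^2 - 6*p + 8) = (p - 5)*(p - 2)*(p + 1)*(p - 4)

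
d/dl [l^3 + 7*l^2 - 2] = l*(3*l + 14)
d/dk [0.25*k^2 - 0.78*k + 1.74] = 0.5*k - 0.78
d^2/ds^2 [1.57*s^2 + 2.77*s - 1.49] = 3.14000000000000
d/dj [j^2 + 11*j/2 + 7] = 2*j + 11/2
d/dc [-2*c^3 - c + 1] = -6*c^2 - 1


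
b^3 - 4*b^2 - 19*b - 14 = (b - 7)*(b + 1)*(b + 2)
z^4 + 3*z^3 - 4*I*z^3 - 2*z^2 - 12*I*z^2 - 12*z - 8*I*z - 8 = (z + 1)*(z + 2)*(z - 2*I)^2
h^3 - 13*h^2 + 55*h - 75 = (h - 5)^2*(h - 3)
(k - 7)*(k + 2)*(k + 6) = k^3 + k^2 - 44*k - 84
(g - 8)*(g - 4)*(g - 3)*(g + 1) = g^4 - 14*g^3 + 53*g^2 - 28*g - 96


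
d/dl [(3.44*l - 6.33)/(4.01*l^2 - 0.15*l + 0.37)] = (-13.7944*l^2 + 50.7666*l + 0.3233)/(16.0801*l^4 - 1.203*l^3 + 2.9899*l^2 - 0.111*l + 0.1369)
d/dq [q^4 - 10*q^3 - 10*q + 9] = 4*q^3 - 30*q^2 - 10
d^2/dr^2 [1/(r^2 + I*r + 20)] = 2*(-r^2 - I*r + (2*r + I)^2 - 20)/(r^2 + I*r + 20)^3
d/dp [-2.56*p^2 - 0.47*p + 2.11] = -5.12*p - 0.47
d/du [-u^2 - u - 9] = -2*u - 1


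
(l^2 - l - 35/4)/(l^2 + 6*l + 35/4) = (2*l - 7)/(2*l + 7)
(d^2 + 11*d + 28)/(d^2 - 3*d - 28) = (d + 7)/(d - 7)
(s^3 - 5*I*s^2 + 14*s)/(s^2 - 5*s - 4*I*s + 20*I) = s*(s^2 - 5*I*s + 14)/(s^2 - 5*s - 4*I*s + 20*I)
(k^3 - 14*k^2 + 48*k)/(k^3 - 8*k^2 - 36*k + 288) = k/(k + 6)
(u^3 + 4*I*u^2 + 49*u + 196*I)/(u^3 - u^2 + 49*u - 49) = (u + 4*I)/(u - 1)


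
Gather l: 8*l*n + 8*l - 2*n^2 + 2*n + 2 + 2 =l*(8*n + 8) - 2*n^2 + 2*n + 4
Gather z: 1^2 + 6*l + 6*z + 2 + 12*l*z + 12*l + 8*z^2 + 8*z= 18*l + 8*z^2 + z*(12*l + 14) + 3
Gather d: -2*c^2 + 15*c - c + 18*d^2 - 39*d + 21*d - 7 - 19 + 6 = -2*c^2 + 14*c + 18*d^2 - 18*d - 20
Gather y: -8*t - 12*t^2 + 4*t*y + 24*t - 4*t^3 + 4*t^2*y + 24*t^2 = -4*t^3 + 12*t^2 + 16*t + y*(4*t^2 + 4*t)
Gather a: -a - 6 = -a - 6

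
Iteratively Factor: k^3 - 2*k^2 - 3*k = (k + 1)*(k^2 - 3*k) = k*(k + 1)*(k - 3)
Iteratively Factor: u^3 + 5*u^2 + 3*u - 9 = (u + 3)*(u^2 + 2*u - 3) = (u - 1)*(u + 3)*(u + 3)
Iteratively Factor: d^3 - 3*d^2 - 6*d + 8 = (d - 4)*(d^2 + d - 2) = (d - 4)*(d - 1)*(d + 2)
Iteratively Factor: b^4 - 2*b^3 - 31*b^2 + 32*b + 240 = (b + 4)*(b^3 - 6*b^2 - 7*b + 60) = (b + 3)*(b + 4)*(b^2 - 9*b + 20) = (b - 4)*(b + 3)*(b + 4)*(b - 5)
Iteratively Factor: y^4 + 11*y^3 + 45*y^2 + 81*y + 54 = (y + 3)*(y^3 + 8*y^2 + 21*y + 18) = (y + 3)^2*(y^2 + 5*y + 6) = (y + 2)*(y + 3)^2*(y + 3)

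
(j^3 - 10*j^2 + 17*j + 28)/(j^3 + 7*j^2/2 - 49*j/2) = 2*(j^3 - 10*j^2 + 17*j + 28)/(j*(2*j^2 + 7*j - 49))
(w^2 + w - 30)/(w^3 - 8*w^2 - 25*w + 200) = (w + 6)/(w^2 - 3*w - 40)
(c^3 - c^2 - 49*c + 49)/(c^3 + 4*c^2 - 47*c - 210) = (c^2 + 6*c - 7)/(c^2 + 11*c + 30)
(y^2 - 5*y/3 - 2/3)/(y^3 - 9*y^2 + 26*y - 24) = (y + 1/3)/(y^2 - 7*y + 12)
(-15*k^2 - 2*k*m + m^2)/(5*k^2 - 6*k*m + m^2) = (-3*k - m)/(k - m)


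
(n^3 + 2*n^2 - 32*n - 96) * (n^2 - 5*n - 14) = n^5 - 3*n^4 - 56*n^3 + 36*n^2 + 928*n + 1344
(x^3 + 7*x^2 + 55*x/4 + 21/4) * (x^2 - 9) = x^5 + 7*x^4 + 19*x^3/4 - 231*x^2/4 - 495*x/4 - 189/4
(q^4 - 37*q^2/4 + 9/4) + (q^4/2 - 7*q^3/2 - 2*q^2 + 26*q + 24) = 3*q^4/2 - 7*q^3/2 - 45*q^2/4 + 26*q + 105/4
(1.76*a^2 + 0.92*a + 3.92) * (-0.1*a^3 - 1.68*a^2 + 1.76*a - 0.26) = -0.176*a^5 - 3.0488*a^4 + 1.16*a^3 - 5.424*a^2 + 6.66*a - 1.0192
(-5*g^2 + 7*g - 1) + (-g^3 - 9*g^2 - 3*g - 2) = -g^3 - 14*g^2 + 4*g - 3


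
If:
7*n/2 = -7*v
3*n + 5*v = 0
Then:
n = 0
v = 0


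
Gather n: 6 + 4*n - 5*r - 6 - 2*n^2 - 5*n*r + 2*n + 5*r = -2*n^2 + n*(6 - 5*r)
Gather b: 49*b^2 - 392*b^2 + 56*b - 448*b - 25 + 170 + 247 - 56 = -343*b^2 - 392*b + 336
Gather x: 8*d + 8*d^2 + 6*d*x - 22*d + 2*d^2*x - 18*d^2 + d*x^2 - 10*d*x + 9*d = -10*d^2 + d*x^2 - 5*d + x*(2*d^2 - 4*d)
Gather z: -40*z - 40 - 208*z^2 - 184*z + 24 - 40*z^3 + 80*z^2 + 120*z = -40*z^3 - 128*z^2 - 104*z - 16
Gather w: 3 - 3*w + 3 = 6 - 3*w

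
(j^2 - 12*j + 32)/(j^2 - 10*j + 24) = (j - 8)/(j - 6)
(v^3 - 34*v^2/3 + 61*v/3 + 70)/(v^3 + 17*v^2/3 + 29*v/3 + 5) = (v^2 - 13*v + 42)/(v^2 + 4*v + 3)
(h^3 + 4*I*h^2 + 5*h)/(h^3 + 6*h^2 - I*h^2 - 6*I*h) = (h + 5*I)/(h + 6)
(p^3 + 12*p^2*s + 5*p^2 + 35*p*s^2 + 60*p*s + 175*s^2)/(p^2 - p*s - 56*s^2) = (p^2 + 5*p*s + 5*p + 25*s)/(p - 8*s)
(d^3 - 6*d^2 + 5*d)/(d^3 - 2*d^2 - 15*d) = (d - 1)/(d + 3)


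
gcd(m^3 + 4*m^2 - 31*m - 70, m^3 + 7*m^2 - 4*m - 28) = m^2 + 9*m + 14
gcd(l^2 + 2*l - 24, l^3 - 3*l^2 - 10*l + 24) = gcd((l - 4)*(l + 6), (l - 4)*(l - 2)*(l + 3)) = l - 4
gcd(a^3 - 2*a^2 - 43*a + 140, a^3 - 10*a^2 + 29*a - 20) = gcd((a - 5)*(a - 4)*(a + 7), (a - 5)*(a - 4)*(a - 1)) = a^2 - 9*a + 20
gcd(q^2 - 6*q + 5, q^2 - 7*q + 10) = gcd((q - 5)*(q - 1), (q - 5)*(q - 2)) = q - 5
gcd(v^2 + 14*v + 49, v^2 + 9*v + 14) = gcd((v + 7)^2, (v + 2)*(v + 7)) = v + 7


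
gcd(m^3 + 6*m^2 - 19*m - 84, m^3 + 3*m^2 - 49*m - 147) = m^2 + 10*m + 21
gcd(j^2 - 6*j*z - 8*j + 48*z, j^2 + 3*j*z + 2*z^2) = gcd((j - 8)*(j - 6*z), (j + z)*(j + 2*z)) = 1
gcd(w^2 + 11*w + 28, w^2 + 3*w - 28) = w + 7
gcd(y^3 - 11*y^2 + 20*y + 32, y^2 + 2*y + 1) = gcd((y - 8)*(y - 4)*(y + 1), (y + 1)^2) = y + 1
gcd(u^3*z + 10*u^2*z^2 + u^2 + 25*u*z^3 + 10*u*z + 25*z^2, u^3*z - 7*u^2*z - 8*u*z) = 1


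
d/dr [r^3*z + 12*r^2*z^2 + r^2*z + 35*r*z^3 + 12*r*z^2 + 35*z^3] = z*(3*r^2 + 24*r*z + 2*r + 35*z^2 + 12*z)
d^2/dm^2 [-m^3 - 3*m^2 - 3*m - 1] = -6*m - 6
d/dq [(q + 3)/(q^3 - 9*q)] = (3 - 2*q)/(q^2*(q^2 - 6*q + 9))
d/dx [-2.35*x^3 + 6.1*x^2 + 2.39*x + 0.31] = -7.05*x^2 + 12.2*x + 2.39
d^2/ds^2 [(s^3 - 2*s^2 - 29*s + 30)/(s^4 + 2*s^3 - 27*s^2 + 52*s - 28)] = 2*(s^4 + s^3 - 117*s^2 - 1349*s - 3662)/(s^7 + 13*s^6 + 3*s^5 - 361*s^4 + 128*s^3 + 3864*s^2 - 8624*s + 5488)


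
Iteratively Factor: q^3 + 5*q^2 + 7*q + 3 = (q + 1)*(q^2 + 4*q + 3) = (q + 1)^2*(q + 3)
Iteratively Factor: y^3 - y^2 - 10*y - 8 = (y + 1)*(y^2 - 2*y - 8) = (y - 4)*(y + 1)*(y + 2)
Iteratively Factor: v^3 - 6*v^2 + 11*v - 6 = (v - 1)*(v^2 - 5*v + 6) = (v - 2)*(v - 1)*(v - 3)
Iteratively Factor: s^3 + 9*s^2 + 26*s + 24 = (s + 3)*(s^2 + 6*s + 8) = (s + 3)*(s + 4)*(s + 2)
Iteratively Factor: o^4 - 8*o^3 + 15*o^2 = (o)*(o^3 - 8*o^2 + 15*o) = o^2*(o^2 - 8*o + 15) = o^2*(o - 5)*(o - 3)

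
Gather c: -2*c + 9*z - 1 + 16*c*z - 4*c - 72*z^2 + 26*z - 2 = c*(16*z - 6) - 72*z^2 + 35*z - 3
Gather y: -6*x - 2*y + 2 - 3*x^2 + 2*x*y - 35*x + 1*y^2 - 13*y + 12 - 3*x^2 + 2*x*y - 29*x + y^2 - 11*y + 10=-6*x^2 - 70*x + 2*y^2 + y*(4*x - 26) + 24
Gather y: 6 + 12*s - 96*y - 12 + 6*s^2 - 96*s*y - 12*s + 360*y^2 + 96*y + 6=6*s^2 - 96*s*y + 360*y^2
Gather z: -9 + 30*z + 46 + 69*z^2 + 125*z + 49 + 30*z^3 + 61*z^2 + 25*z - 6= 30*z^3 + 130*z^2 + 180*z + 80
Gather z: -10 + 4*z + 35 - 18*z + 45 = 70 - 14*z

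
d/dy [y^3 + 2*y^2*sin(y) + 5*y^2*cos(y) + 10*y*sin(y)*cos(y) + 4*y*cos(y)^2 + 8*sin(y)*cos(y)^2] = -5*y^2*sin(y) + 2*y^2*cos(y) + 3*y^2 + 4*y*sin(y) - 4*y*sin(2*y) + 10*y*cos(y) + 10*y*cos(2*y) + 5*sin(2*y) + 2*cos(y) + 2*cos(2*y) + 6*cos(3*y) + 2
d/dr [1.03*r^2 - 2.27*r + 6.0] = 2.06*r - 2.27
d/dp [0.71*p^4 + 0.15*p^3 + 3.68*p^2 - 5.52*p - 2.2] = 2.84*p^3 + 0.45*p^2 + 7.36*p - 5.52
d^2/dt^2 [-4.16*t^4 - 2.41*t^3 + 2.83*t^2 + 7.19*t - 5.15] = -49.92*t^2 - 14.46*t + 5.66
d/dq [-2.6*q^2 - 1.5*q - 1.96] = -5.2*q - 1.5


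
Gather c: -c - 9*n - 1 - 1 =-c - 9*n - 2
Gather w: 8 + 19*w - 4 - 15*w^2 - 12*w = -15*w^2 + 7*w + 4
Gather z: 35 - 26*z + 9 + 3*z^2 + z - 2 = 3*z^2 - 25*z + 42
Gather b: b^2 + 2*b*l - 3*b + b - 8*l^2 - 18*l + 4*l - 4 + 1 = b^2 + b*(2*l - 2) - 8*l^2 - 14*l - 3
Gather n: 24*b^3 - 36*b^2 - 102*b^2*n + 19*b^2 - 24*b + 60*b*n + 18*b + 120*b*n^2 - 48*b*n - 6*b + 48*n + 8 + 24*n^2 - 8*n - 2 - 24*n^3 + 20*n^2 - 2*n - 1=24*b^3 - 17*b^2 - 12*b - 24*n^3 + n^2*(120*b + 44) + n*(-102*b^2 + 12*b + 38) + 5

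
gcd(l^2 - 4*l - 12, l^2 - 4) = l + 2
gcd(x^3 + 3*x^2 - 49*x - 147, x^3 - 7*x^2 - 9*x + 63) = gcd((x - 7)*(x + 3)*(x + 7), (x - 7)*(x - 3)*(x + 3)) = x^2 - 4*x - 21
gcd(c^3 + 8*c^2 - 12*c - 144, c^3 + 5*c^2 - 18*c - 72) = c^2 + 2*c - 24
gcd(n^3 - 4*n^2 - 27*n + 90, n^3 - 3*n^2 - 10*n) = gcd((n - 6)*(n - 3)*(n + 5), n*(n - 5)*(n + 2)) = 1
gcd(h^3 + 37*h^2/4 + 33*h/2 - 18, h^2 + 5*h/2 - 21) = h + 6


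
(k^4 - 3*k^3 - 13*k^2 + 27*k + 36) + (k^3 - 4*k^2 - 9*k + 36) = k^4 - 2*k^3 - 17*k^2 + 18*k + 72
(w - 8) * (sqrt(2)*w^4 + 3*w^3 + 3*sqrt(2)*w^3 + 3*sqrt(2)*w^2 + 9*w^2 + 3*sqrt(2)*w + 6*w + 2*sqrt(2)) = sqrt(2)*w^5 - 5*sqrt(2)*w^4 + 3*w^4 - 21*sqrt(2)*w^3 - 15*w^3 - 66*w^2 - 21*sqrt(2)*w^2 - 48*w - 22*sqrt(2)*w - 16*sqrt(2)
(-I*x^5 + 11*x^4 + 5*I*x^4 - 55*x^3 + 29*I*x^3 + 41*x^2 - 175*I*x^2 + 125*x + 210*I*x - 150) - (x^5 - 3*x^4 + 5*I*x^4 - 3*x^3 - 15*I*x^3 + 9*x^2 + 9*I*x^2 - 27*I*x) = -x^5 - I*x^5 + 14*x^4 - 52*x^3 + 44*I*x^3 + 32*x^2 - 184*I*x^2 + 125*x + 237*I*x - 150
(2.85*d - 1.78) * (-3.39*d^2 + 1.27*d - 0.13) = -9.6615*d^3 + 9.6537*d^2 - 2.6311*d + 0.2314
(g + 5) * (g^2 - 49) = g^3 + 5*g^2 - 49*g - 245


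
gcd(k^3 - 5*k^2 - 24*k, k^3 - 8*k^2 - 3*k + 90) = k + 3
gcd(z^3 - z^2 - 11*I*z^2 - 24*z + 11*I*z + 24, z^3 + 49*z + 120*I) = z - 8*I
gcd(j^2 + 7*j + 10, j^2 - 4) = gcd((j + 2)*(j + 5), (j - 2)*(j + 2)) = j + 2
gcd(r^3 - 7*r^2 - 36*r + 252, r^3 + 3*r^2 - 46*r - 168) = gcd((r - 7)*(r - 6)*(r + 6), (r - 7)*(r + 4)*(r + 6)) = r^2 - r - 42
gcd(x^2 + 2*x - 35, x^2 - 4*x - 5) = x - 5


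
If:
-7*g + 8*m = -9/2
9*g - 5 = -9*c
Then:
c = -8*m/7 - 11/126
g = 8*m/7 + 9/14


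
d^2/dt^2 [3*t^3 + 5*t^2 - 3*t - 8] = 18*t + 10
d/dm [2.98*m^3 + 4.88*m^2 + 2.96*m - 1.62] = 8.94*m^2 + 9.76*m + 2.96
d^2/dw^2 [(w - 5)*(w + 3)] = 2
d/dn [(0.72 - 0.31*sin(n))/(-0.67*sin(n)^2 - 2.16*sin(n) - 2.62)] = (-0.2077*sin(n)^2 + 0.9648*sin(n) + 2.3674)*cos(n)/(0.4489*sin(n)^4 + 2.8944*sin(n)^3 + 8.1764*sin(n)^2 + 11.3184*sin(n) + 6.8644)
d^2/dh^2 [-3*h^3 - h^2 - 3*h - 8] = -18*h - 2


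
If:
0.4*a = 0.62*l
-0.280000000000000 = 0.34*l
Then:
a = -1.28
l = -0.82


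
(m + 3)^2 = m^2 + 6*m + 9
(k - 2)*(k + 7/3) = k^2 + k/3 - 14/3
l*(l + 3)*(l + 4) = l^3 + 7*l^2 + 12*l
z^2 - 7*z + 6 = (z - 6)*(z - 1)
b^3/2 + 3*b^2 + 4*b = b*(b/2 + 1)*(b + 4)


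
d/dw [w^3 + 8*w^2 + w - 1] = 3*w^2 + 16*w + 1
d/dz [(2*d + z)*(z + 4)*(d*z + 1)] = d*(2*d + z)*(z + 4) + (2*d + z)*(d*z + 1) + (z + 4)*(d*z + 1)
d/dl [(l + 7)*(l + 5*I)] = 2*l + 7 + 5*I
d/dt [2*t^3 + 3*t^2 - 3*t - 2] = 6*t^2 + 6*t - 3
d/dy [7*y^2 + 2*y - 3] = 14*y + 2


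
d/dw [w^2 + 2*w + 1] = 2*w + 2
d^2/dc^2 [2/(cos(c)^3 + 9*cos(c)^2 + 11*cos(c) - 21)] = 2*((47*cos(c) + 72*cos(2*c) + 9*cos(3*c))*(cos(c)^3 + 9*cos(c)^2 + 11*cos(c) - 21)/4 + 2*(3*cos(c)^2 + 18*cos(c) + 11)^2*sin(c)^2)/(cos(c)^3 + 9*cos(c)^2 + 11*cos(c) - 21)^3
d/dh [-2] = 0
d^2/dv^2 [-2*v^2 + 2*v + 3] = -4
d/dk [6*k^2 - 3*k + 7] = 12*k - 3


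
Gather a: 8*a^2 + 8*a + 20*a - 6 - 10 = 8*a^2 + 28*a - 16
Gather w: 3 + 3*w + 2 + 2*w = 5*w + 5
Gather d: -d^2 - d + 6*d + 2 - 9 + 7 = -d^2 + 5*d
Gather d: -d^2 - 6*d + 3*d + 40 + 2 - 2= -d^2 - 3*d + 40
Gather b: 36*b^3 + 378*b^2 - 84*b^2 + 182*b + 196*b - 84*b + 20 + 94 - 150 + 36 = 36*b^3 + 294*b^2 + 294*b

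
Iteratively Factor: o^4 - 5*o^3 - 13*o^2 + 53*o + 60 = (o - 5)*(o^3 - 13*o - 12) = (o - 5)*(o - 4)*(o^2 + 4*o + 3) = (o - 5)*(o - 4)*(o + 3)*(o + 1)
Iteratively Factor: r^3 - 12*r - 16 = (r + 2)*(r^2 - 2*r - 8) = (r - 4)*(r + 2)*(r + 2)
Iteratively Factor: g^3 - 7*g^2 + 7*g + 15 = (g + 1)*(g^2 - 8*g + 15) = (g - 5)*(g + 1)*(g - 3)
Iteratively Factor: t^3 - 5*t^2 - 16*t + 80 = (t + 4)*(t^2 - 9*t + 20) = (t - 4)*(t + 4)*(t - 5)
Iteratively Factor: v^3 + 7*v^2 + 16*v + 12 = (v + 3)*(v^2 + 4*v + 4) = (v + 2)*(v + 3)*(v + 2)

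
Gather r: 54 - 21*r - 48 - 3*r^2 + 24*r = -3*r^2 + 3*r + 6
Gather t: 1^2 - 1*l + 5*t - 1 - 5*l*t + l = t*(5 - 5*l)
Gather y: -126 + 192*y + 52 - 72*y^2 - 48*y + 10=-72*y^2 + 144*y - 64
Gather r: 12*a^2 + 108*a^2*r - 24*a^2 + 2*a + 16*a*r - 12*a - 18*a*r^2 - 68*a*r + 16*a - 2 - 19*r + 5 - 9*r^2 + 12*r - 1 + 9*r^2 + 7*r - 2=-12*a^2 - 18*a*r^2 + 6*a + r*(108*a^2 - 52*a)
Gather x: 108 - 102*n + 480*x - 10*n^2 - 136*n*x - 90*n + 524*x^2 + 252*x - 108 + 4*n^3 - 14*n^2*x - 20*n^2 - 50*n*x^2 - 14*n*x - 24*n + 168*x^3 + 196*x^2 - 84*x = 4*n^3 - 30*n^2 - 216*n + 168*x^3 + x^2*(720 - 50*n) + x*(-14*n^2 - 150*n + 648)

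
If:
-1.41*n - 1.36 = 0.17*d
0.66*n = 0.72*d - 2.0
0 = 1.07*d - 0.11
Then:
No Solution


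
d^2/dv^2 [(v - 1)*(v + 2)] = 2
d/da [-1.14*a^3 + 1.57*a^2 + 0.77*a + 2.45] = -3.42*a^2 + 3.14*a + 0.77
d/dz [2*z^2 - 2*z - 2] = 4*z - 2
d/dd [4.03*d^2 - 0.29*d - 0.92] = 8.06*d - 0.29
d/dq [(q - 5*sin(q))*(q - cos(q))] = (q - 5*sin(q))*(sin(q) + 1) - (q - cos(q))*(5*cos(q) - 1)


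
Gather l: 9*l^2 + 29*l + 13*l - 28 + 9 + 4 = 9*l^2 + 42*l - 15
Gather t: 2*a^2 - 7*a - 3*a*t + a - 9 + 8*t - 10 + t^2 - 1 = 2*a^2 - 6*a + t^2 + t*(8 - 3*a) - 20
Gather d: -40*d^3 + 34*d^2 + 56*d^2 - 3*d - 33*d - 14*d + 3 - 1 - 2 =-40*d^3 + 90*d^2 - 50*d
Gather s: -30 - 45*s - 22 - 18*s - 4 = -63*s - 56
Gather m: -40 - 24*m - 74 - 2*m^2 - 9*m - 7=-2*m^2 - 33*m - 121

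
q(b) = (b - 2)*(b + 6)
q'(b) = 2*b + 4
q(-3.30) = -14.31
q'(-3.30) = -2.60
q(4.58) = 27.30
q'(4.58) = 13.16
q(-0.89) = -14.77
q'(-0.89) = 2.22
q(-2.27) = -15.93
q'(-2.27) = -0.54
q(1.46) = -4.03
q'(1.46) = 6.92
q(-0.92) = -14.83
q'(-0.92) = 2.16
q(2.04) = 0.32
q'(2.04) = 8.08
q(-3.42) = -13.98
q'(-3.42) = -2.84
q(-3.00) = -15.00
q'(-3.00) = -2.00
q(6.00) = 48.00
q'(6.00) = 16.00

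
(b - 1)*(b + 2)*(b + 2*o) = b^3 + 2*b^2*o + b^2 + 2*b*o - 2*b - 4*o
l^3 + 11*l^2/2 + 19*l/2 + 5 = (l + 1)*(l + 2)*(l + 5/2)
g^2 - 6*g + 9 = (g - 3)^2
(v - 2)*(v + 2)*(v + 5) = v^3 + 5*v^2 - 4*v - 20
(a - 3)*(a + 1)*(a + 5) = a^3 + 3*a^2 - 13*a - 15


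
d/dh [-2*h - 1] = -2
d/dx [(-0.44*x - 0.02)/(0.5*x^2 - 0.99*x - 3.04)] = (0.22*x^2 + 0.02*x + 1.3178)/(0.25*x^4 - 0.99*x^3 - 2.0599*x^2 + 6.0192*x + 9.2416)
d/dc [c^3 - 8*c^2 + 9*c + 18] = 3*c^2 - 16*c + 9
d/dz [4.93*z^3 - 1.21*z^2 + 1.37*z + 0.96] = 14.79*z^2 - 2.42*z + 1.37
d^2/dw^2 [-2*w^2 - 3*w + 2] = -4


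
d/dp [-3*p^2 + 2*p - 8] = 2 - 6*p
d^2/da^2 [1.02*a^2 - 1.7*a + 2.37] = 2.04000000000000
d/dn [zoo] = 0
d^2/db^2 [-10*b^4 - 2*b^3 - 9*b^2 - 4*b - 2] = -120*b^2 - 12*b - 18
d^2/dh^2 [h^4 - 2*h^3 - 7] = 12*h*(h - 1)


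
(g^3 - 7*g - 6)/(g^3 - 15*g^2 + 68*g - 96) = (g^2 + 3*g + 2)/(g^2 - 12*g + 32)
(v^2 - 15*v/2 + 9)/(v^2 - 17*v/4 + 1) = 2*(2*v^2 - 15*v + 18)/(4*v^2 - 17*v + 4)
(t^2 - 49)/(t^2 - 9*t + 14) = (t + 7)/(t - 2)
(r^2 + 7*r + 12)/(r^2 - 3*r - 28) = (r + 3)/(r - 7)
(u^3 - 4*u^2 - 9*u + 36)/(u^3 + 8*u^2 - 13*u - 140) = (u^2 - 9)/(u^2 + 12*u + 35)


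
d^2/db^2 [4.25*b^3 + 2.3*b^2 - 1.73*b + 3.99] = 25.5*b + 4.6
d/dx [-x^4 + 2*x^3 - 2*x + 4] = -4*x^3 + 6*x^2 - 2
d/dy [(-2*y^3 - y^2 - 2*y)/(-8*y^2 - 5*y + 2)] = (16*y^4 + 20*y^3 - 23*y^2 - 4*y - 4)/(64*y^4 + 80*y^3 - 7*y^2 - 20*y + 4)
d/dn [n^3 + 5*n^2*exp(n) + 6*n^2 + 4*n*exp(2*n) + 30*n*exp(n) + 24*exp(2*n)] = 5*n^2*exp(n) + 3*n^2 + 8*n*exp(2*n) + 40*n*exp(n) + 12*n + 52*exp(2*n) + 30*exp(n)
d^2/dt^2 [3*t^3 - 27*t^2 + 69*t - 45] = 18*t - 54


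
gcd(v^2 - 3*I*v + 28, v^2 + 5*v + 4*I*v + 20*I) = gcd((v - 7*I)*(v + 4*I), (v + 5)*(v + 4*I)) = v + 4*I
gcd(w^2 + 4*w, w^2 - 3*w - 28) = w + 4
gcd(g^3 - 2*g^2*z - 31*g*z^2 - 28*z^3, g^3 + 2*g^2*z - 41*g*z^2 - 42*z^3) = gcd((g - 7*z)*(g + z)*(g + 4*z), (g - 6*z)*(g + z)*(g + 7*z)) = g + z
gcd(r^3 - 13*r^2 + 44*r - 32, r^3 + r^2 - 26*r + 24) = r^2 - 5*r + 4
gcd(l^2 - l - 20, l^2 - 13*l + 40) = l - 5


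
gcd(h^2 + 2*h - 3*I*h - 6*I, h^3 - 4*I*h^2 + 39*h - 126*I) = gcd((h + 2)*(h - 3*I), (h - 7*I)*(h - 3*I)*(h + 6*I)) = h - 3*I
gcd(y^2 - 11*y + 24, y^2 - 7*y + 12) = y - 3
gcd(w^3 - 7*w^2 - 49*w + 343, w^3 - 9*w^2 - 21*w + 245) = w^2 - 14*w + 49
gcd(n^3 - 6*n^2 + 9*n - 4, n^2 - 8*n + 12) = 1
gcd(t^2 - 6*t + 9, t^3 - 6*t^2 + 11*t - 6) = t - 3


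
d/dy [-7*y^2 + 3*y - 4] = 3 - 14*y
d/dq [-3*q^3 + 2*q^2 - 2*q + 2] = -9*q^2 + 4*q - 2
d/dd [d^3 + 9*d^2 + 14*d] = 3*d^2 + 18*d + 14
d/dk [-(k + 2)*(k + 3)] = -2*k - 5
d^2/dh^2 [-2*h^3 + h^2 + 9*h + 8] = 2 - 12*h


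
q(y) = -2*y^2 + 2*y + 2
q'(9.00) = -34.00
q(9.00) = -142.00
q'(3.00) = -10.00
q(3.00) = -10.00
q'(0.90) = -1.60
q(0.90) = 2.18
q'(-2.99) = 13.96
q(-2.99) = -21.86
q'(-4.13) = 18.52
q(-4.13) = -40.37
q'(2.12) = -6.48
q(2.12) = -2.75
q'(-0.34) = 3.36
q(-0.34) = 1.09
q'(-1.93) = 9.72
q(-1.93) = -9.31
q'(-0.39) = 3.56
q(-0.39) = 0.92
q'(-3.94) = 17.76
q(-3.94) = -36.93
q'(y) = 2 - 4*y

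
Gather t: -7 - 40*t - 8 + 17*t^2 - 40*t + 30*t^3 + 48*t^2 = 30*t^3 + 65*t^2 - 80*t - 15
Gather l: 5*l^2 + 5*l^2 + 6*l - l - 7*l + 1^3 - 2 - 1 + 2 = 10*l^2 - 2*l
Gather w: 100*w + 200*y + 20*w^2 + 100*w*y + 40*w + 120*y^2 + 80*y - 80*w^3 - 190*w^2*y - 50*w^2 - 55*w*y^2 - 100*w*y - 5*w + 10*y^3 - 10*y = -80*w^3 + w^2*(-190*y - 30) + w*(135 - 55*y^2) + 10*y^3 + 120*y^2 + 270*y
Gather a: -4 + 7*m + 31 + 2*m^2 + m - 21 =2*m^2 + 8*m + 6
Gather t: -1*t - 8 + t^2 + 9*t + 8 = t^2 + 8*t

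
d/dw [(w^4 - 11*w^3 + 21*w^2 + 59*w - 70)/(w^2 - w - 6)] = 2*(w^3 - 11*w^2 + 39*w - 53)/(w^2 - 6*w + 9)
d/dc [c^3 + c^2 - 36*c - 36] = 3*c^2 + 2*c - 36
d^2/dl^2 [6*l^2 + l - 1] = 12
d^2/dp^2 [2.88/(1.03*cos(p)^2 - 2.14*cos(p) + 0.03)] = (-12.221568*(1 - cos(p)^2)^2 + 19.044288*cos(p)^3 - 18.944064*cos(p)^2 - 38.273472*cos(p) + 38.42208)/(1.03*cos(p)^2 - 2.14*cos(p) + 0.03)^3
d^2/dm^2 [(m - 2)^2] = 2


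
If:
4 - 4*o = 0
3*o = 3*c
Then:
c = 1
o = 1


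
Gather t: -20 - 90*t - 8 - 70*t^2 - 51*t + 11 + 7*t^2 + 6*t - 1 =-63*t^2 - 135*t - 18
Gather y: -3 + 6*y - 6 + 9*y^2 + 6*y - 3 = 9*y^2 + 12*y - 12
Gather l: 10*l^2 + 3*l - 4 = 10*l^2 + 3*l - 4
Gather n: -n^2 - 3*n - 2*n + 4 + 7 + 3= -n^2 - 5*n + 14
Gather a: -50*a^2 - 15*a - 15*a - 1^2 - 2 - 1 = -50*a^2 - 30*a - 4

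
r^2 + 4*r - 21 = (r - 3)*(r + 7)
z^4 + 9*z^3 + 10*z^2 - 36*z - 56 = (z - 2)*(z + 2)^2*(z + 7)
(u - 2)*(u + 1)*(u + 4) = u^3 + 3*u^2 - 6*u - 8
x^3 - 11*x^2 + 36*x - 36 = (x - 6)*(x - 3)*(x - 2)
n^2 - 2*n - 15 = (n - 5)*(n + 3)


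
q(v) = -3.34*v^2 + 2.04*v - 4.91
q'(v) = 2.04 - 6.68*v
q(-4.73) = -89.28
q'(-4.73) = 33.64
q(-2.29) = -27.10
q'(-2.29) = 17.34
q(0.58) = -4.85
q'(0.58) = -1.83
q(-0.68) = -7.84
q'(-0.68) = 6.58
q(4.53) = -64.21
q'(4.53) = -28.22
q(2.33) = -18.29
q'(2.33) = -13.52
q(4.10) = -52.69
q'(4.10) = -25.35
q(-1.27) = -12.89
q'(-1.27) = 10.52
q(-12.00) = -510.35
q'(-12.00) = 82.20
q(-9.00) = -293.81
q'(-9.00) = 62.16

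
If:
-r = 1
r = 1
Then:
No Solution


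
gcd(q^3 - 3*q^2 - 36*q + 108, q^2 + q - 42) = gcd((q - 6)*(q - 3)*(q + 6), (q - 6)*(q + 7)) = q - 6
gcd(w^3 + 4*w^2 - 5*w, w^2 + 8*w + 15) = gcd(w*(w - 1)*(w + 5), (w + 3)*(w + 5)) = w + 5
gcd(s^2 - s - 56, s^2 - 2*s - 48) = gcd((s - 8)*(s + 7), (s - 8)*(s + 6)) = s - 8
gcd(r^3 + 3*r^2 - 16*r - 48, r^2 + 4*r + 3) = r + 3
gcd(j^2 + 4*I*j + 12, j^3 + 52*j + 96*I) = j + 6*I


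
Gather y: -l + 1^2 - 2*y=-l - 2*y + 1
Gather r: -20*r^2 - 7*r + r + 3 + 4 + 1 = -20*r^2 - 6*r + 8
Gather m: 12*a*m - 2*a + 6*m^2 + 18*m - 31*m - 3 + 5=-2*a + 6*m^2 + m*(12*a - 13) + 2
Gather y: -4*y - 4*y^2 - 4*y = -4*y^2 - 8*y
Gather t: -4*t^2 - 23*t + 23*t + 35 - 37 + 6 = 4 - 4*t^2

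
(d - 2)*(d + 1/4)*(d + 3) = d^3 + 5*d^2/4 - 23*d/4 - 3/2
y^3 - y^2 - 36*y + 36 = (y - 6)*(y - 1)*(y + 6)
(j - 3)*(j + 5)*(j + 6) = j^3 + 8*j^2 - 3*j - 90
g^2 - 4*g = g*(g - 4)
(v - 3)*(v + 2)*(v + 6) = v^3 + 5*v^2 - 12*v - 36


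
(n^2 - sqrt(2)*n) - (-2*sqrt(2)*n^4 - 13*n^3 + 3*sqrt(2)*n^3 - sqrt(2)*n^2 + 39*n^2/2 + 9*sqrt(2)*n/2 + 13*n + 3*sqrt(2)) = 2*sqrt(2)*n^4 - 3*sqrt(2)*n^3 + 13*n^3 - 37*n^2/2 + sqrt(2)*n^2 - 13*n - 11*sqrt(2)*n/2 - 3*sqrt(2)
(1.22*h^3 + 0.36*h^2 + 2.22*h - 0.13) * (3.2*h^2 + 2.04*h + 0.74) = 3.904*h^5 + 3.6408*h^4 + 8.7412*h^3 + 4.3792*h^2 + 1.3776*h - 0.0962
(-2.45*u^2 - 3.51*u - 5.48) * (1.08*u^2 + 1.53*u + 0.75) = -2.646*u^4 - 7.5393*u^3 - 13.1262*u^2 - 11.0169*u - 4.11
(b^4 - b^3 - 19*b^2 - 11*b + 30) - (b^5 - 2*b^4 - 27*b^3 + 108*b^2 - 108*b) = -b^5 + 3*b^4 + 26*b^3 - 127*b^2 + 97*b + 30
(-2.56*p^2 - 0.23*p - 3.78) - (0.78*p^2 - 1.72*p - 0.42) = -3.34*p^2 + 1.49*p - 3.36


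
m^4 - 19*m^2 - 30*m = m*(m - 5)*(m + 2)*(m + 3)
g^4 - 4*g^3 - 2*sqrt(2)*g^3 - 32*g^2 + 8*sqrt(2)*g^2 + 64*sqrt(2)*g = g*(g - 8)*(g + 4)*(g - 2*sqrt(2))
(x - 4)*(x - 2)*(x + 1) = x^3 - 5*x^2 + 2*x + 8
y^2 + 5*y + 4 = (y + 1)*(y + 4)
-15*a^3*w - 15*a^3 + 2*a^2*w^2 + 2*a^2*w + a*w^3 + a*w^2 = (-3*a + w)*(5*a + w)*(a*w + a)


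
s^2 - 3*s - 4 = (s - 4)*(s + 1)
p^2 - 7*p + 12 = (p - 4)*(p - 3)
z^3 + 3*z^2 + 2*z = z*(z + 1)*(z + 2)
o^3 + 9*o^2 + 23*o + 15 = (o + 1)*(o + 3)*(o + 5)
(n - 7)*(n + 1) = n^2 - 6*n - 7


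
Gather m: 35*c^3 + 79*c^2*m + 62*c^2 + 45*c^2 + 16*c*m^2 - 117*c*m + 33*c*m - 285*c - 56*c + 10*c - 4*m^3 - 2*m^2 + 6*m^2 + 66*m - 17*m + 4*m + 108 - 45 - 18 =35*c^3 + 107*c^2 - 331*c - 4*m^3 + m^2*(16*c + 4) + m*(79*c^2 - 84*c + 53) + 45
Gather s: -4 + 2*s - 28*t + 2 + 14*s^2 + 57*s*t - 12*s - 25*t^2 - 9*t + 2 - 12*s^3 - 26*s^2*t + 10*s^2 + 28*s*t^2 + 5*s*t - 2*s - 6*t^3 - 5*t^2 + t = -12*s^3 + s^2*(24 - 26*t) + s*(28*t^2 + 62*t - 12) - 6*t^3 - 30*t^2 - 36*t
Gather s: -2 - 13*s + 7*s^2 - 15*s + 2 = 7*s^2 - 28*s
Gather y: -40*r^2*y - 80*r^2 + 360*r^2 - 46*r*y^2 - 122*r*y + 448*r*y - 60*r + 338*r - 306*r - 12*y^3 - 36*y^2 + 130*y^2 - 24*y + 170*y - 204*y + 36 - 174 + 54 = 280*r^2 - 28*r - 12*y^3 + y^2*(94 - 46*r) + y*(-40*r^2 + 326*r - 58) - 84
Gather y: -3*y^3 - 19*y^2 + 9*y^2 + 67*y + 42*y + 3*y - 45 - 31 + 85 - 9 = -3*y^3 - 10*y^2 + 112*y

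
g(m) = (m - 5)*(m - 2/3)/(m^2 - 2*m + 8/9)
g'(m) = (2 - 2*m)*(m - 5)*(m - 2/3)/(m^2 - 2*m + 8/9)^2 + (m - 5)/(m^2 - 2*m + 8/9) + (m - 2/3)/(m^2 - 2*m + 8/9) = 33/(9*m^2 - 24*m + 16)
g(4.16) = -0.30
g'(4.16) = 0.46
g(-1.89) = 2.14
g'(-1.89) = 0.35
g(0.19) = 4.21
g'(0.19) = 2.80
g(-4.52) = 1.63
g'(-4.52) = 0.11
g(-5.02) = 1.58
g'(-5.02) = 0.09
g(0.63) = 6.21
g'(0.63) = 7.41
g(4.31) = -0.23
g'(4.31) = 0.41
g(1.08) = 15.47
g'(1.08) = 57.13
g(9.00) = 0.52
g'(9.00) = 0.06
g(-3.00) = 1.85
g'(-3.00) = 0.20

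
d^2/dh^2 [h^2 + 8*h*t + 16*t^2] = 2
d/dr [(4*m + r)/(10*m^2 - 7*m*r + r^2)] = (10*m^2 - 7*m*r + r^2 + (4*m + r)*(7*m - 2*r))/(10*m^2 - 7*m*r + r^2)^2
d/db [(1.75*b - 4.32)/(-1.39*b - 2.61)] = (-14.695497*b - 27.593703)/(1.39*b + 2.61)^3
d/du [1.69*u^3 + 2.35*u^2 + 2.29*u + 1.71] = 5.07*u^2 + 4.7*u + 2.29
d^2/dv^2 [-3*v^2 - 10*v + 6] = -6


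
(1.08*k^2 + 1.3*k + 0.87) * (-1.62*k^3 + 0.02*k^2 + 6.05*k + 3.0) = -1.7496*k^5 - 2.0844*k^4 + 5.1506*k^3 + 11.1224*k^2 + 9.1635*k + 2.61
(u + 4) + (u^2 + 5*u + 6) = u^2 + 6*u + 10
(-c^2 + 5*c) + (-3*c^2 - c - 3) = -4*c^2 + 4*c - 3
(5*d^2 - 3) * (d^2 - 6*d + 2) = 5*d^4 - 30*d^3 + 7*d^2 + 18*d - 6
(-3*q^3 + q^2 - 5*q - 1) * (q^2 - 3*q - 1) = -3*q^5 + 10*q^4 - 5*q^3 + 13*q^2 + 8*q + 1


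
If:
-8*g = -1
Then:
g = 1/8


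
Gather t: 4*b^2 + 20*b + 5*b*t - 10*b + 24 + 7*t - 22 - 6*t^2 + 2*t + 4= 4*b^2 + 10*b - 6*t^2 + t*(5*b + 9) + 6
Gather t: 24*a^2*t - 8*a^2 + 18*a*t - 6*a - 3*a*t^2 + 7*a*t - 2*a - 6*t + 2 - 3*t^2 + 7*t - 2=-8*a^2 - 8*a + t^2*(-3*a - 3) + t*(24*a^2 + 25*a + 1)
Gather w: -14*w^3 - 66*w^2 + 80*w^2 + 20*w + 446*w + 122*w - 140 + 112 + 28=-14*w^3 + 14*w^2 + 588*w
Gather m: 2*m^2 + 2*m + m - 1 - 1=2*m^2 + 3*m - 2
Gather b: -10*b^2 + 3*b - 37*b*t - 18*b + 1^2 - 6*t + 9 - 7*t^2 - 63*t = -10*b^2 + b*(-37*t - 15) - 7*t^2 - 69*t + 10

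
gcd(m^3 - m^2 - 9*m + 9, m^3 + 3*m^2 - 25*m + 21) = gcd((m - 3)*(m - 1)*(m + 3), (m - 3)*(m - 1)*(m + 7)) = m^2 - 4*m + 3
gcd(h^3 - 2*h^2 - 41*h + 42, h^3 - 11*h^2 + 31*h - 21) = h^2 - 8*h + 7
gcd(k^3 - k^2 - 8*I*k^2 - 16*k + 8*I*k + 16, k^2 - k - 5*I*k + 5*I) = k - 1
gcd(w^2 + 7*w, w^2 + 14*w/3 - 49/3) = w + 7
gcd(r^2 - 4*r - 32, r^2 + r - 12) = r + 4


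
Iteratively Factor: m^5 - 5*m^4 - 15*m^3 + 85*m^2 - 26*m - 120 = (m + 4)*(m^4 - 9*m^3 + 21*m^2 + m - 30) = (m - 3)*(m + 4)*(m^3 - 6*m^2 + 3*m + 10) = (m - 3)*(m + 1)*(m + 4)*(m^2 - 7*m + 10) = (m - 5)*(m - 3)*(m + 1)*(m + 4)*(m - 2)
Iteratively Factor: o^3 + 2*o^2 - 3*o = (o - 1)*(o^2 + 3*o) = (o - 1)*(o + 3)*(o)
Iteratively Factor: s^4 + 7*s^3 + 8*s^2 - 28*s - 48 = (s + 3)*(s^3 + 4*s^2 - 4*s - 16) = (s + 2)*(s + 3)*(s^2 + 2*s - 8) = (s - 2)*(s + 2)*(s + 3)*(s + 4)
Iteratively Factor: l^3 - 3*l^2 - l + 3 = (l - 3)*(l^2 - 1) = (l - 3)*(l + 1)*(l - 1)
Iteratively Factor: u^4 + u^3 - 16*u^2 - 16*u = (u)*(u^3 + u^2 - 16*u - 16) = u*(u + 4)*(u^2 - 3*u - 4) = u*(u - 4)*(u + 4)*(u + 1)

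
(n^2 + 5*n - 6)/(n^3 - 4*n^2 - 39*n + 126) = (n - 1)/(n^2 - 10*n + 21)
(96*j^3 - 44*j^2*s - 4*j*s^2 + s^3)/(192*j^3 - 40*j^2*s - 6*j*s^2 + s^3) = (-2*j + s)/(-4*j + s)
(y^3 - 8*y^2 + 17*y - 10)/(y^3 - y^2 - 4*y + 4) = (y - 5)/(y + 2)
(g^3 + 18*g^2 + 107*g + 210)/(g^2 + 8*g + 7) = (g^2 + 11*g + 30)/(g + 1)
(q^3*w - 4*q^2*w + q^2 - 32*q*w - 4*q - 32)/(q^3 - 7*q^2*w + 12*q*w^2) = (q^3*w - 4*q^2*w + q^2 - 32*q*w - 4*q - 32)/(q*(q^2 - 7*q*w + 12*w^2))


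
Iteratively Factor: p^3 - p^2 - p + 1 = (p - 1)*(p^2 - 1) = (p - 1)*(p + 1)*(p - 1)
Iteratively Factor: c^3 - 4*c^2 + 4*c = (c - 2)*(c^2 - 2*c) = (c - 2)^2*(c)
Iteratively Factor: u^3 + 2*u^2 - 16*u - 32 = (u - 4)*(u^2 + 6*u + 8) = (u - 4)*(u + 4)*(u + 2)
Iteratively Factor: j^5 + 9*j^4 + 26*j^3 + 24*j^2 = (j + 2)*(j^4 + 7*j^3 + 12*j^2) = (j + 2)*(j + 3)*(j^3 + 4*j^2) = j*(j + 2)*(j + 3)*(j^2 + 4*j) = j^2*(j + 2)*(j + 3)*(j + 4)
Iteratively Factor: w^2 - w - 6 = (w - 3)*(w + 2)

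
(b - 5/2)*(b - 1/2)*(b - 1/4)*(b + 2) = b^4 - 5*b^3/4 - 9*b^2/2 + 59*b/16 - 5/8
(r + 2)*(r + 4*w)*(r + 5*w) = r^3 + 9*r^2*w + 2*r^2 + 20*r*w^2 + 18*r*w + 40*w^2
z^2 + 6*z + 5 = (z + 1)*(z + 5)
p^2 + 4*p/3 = p*(p + 4/3)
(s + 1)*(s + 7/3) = s^2 + 10*s/3 + 7/3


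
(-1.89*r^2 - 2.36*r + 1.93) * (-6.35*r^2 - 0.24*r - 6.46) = 12.0015*r^4 + 15.4396*r^3 + 0.520299999999999*r^2 + 14.7824*r - 12.4678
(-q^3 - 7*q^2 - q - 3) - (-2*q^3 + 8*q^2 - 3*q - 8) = q^3 - 15*q^2 + 2*q + 5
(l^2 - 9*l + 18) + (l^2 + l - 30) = 2*l^2 - 8*l - 12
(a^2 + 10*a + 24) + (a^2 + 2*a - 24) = 2*a^2 + 12*a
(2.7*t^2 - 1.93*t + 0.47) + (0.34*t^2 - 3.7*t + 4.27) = 3.04*t^2 - 5.63*t + 4.74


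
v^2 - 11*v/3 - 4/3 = (v - 4)*(v + 1/3)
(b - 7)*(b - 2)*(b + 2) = b^3 - 7*b^2 - 4*b + 28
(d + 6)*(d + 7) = d^2 + 13*d + 42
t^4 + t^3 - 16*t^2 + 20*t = t*(t - 2)^2*(t + 5)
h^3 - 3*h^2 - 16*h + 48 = (h - 4)*(h - 3)*(h + 4)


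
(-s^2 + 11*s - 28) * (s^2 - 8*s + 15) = -s^4 + 19*s^3 - 131*s^2 + 389*s - 420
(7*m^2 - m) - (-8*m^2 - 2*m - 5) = 15*m^2 + m + 5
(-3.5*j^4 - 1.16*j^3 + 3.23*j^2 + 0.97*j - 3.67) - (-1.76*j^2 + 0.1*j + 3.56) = -3.5*j^4 - 1.16*j^3 + 4.99*j^2 + 0.87*j - 7.23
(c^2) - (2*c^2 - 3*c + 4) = -c^2 + 3*c - 4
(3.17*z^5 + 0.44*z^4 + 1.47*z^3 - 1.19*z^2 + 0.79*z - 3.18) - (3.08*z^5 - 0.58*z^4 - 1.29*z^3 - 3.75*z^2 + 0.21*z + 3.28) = 0.0899999999999999*z^5 + 1.02*z^4 + 2.76*z^3 + 2.56*z^2 + 0.58*z - 6.46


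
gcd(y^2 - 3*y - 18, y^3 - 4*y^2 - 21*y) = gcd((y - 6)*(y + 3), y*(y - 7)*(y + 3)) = y + 3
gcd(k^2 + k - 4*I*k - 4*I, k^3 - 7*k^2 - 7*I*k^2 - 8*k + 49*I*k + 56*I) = k + 1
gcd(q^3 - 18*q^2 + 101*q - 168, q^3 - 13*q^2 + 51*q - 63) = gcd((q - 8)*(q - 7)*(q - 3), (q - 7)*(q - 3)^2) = q^2 - 10*q + 21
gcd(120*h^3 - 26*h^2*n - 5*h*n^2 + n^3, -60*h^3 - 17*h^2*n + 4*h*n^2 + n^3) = 20*h^2 - h*n - n^2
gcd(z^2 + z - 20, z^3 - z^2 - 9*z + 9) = 1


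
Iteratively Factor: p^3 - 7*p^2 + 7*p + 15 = (p - 3)*(p^2 - 4*p - 5) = (p - 3)*(p + 1)*(p - 5)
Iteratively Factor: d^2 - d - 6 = (d - 3)*(d + 2)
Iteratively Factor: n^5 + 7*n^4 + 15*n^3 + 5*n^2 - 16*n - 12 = (n + 1)*(n^4 + 6*n^3 + 9*n^2 - 4*n - 12) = (n + 1)*(n + 2)*(n^3 + 4*n^2 + n - 6) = (n + 1)*(n + 2)*(n + 3)*(n^2 + n - 2) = (n + 1)*(n + 2)^2*(n + 3)*(n - 1)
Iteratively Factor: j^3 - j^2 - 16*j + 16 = (j - 1)*(j^2 - 16) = (j - 4)*(j - 1)*(j + 4)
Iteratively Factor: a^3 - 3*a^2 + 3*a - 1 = (a - 1)*(a^2 - 2*a + 1) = (a - 1)^2*(a - 1)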